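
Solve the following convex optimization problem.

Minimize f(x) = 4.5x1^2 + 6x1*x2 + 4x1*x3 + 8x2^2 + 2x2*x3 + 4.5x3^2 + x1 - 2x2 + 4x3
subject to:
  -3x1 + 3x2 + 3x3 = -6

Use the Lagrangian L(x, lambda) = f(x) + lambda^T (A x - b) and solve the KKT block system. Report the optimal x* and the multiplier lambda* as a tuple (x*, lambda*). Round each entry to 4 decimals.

Form the Lagrangian:
  L(x, lambda) = (1/2) x^T Q x + c^T x + lambda^T (A x - b)
Stationarity (grad_x L = 0): Q x + c + A^T lambda = 0.
Primal feasibility: A x = b.

This gives the KKT block system:
  [ Q   A^T ] [ x     ]   [-c ]
  [ A    0  ] [ lambda ] = [ b ]

Solving the linear system:
  x*      = (0.7697, -0.1977, -1.0326)
  lambda* = (0.8701)
  f(x*)   = 1.1276

x* = (0.7697, -0.1977, -1.0326), lambda* = (0.8701)


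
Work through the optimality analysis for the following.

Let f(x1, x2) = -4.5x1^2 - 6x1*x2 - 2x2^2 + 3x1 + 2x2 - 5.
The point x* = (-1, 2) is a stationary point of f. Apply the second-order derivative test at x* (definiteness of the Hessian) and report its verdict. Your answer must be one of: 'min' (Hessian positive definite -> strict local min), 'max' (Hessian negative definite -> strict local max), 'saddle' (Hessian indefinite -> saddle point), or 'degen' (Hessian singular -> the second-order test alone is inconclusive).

Compute the Hessian H = grad^2 f:
  H = [[-9, -6], [-6, -4]]
Verify stationarity: grad f(x*) = H x* + g = (0, 0).
Eigenvalues of H: -13, 0.
H has a zero eigenvalue (singular; negative semidefinite but not definite), so H is neither positive definite, negative definite, nor indefinite. The second-order test alone is inconclusive -> degen.
(Indeed, f is constant along the null direction of H through x*, so x* is not a strict local extremum.)

degen


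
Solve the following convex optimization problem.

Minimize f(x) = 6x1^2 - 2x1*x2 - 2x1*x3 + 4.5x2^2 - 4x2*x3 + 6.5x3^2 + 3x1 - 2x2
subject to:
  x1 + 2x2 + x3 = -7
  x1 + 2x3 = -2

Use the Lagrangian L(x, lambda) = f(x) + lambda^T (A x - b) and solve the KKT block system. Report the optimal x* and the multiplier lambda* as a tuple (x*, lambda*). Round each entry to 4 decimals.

Form the Lagrangian:
  L(x, lambda) = (1/2) x^T Q x + c^T x + lambda^T (A x - b)
Stationarity (grad_x L = 0): Q x + c + A^T lambda = 0.
Primal feasibility: A x = b.

This gives the KKT block system:
  [ Q   A^T ] [ x     ]   [-c ]
  [ A    0  ] [ lambda ] = [ b ]

Solving the linear system:
  x*      = (-0.9965, -2.7509, -0.5018)
  lambda* = (11.3789, -8.9263)
  f(x*)   = 32.1561

x* = (-0.9965, -2.7509, -0.5018), lambda* = (11.3789, -8.9263)


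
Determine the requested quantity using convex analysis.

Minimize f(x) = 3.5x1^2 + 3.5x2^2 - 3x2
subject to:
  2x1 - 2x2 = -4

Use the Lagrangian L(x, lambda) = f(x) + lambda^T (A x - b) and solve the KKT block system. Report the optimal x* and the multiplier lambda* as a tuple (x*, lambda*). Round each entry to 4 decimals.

Form the Lagrangian:
  L(x, lambda) = (1/2) x^T Q x + c^T x + lambda^T (A x - b)
Stationarity (grad_x L = 0): Q x + c + A^T lambda = 0.
Primal feasibility: A x = b.

This gives the KKT block system:
  [ Q   A^T ] [ x     ]   [-c ]
  [ A    0  ] [ lambda ] = [ b ]

Solving the linear system:
  x*      = (-0.7857, 1.2143)
  lambda* = (2.75)
  f(x*)   = 3.6786

x* = (-0.7857, 1.2143), lambda* = (2.75)


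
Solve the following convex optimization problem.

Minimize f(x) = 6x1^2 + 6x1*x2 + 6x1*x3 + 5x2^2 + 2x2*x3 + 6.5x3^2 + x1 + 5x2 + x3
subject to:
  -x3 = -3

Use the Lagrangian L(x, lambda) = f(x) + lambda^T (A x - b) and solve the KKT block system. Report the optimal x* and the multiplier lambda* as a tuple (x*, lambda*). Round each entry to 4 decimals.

Form the Lagrangian:
  L(x, lambda) = (1/2) x^T Q x + c^T x + lambda^T (A x - b)
Stationarity (grad_x L = 0): Q x + c + A^T lambda = 0.
Primal feasibility: A x = b.

This gives the KKT block system:
  [ Q   A^T ] [ x     ]   [-c ]
  [ A    0  ] [ lambda ] = [ b ]

Solving the linear system:
  x*      = (-1.4762, -0.2143, 3)
  lambda* = (30.7143)
  f(x*)   = 46.2976

x* = (-1.4762, -0.2143, 3), lambda* = (30.7143)


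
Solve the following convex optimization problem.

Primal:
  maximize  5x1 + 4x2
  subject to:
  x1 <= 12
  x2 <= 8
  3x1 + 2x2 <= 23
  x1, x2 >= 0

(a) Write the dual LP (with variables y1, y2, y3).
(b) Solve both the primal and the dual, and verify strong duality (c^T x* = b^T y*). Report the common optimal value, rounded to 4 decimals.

The standard primal-dual pair for 'max c^T x s.t. A x <= b, x >= 0' is:
  Dual:  min b^T y  s.t.  A^T y >= c,  y >= 0.

So the dual LP is:
  minimize  12y1 + 8y2 + 23y3
  subject to:
    y1 + 3y3 >= 5
    y2 + 2y3 >= 4
    y1, y2, y3 >= 0

Solving the primal: x* = (2.3333, 8).
  primal value c^T x* = 43.6667.
Solving the dual: y* = (0, 0.6667, 1.6667).
  dual value b^T y* = 43.6667.
Strong duality: c^T x* = b^T y*. Confirmed.

43.6667


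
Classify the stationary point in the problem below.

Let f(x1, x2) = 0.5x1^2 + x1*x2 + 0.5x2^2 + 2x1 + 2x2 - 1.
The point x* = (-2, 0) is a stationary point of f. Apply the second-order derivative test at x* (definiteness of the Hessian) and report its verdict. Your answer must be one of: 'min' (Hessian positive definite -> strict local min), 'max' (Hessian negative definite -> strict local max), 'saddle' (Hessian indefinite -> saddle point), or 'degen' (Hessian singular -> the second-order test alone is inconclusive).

Compute the Hessian H = grad^2 f:
  H = [[1, 1], [1, 1]]
Verify stationarity: grad f(x*) = H x* + g = (0, 0).
Eigenvalues of H: 0, 2.
H has a zero eigenvalue (singular; positive semidefinite but not definite), so H is neither positive definite, negative definite, nor indefinite. The second-order test alone is inconclusive -> degen.
(Indeed, f is constant along the null direction of H through x*, so x* is not a strict local extremum.)

degen


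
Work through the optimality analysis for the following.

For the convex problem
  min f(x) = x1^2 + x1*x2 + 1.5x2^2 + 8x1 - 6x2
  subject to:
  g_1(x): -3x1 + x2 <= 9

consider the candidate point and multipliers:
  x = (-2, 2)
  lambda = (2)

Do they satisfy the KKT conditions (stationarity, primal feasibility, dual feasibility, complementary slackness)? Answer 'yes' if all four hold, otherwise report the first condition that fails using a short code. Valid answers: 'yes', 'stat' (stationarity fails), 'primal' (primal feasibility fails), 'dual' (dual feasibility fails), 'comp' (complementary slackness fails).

Gradient of f: grad f(x) = Q x + c = (6, -2)
Constraint values g_i(x) = a_i^T x - b_i:
  g_1((-2, 2)) = -1
Stationarity residual: grad f(x) + sum_i lambda_i a_i = (0, 0)
  -> stationarity OK
Primal feasibility (all g_i <= 0): OK
Dual feasibility (all lambda_i >= 0): OK
Complementary slackness (lambda_i * g_i(x) = 0 for all i): FAILS

Verdict: the first failing condition is complementary_slackness -> comp.

comp


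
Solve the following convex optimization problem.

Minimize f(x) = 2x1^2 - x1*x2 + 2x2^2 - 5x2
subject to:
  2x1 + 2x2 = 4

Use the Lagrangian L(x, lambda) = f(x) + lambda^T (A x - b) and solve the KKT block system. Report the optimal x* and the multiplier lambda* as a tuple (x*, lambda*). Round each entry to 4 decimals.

Form the Lagrangian:
  L(x, lambda) = (1/2) x^T Q x + c^T x + lambda^T (A x - b)
Stationarity (grad_x L = 0): Q x + c + A^T lambda = 0.
Primal feasibility: A x = b.

This gives the KKT block system:
  [ Q   A^T ] [ x     ]   [-c ]
  [ A    0  ] [ lambda ] = [ b ]

Solving the linear system:
  x*      = (0.5, 1.5)
  lambda* = (-0.25)
  f(x*)   = -3.25

x* = (0.5, 1.5), lambda* = (-0.25)


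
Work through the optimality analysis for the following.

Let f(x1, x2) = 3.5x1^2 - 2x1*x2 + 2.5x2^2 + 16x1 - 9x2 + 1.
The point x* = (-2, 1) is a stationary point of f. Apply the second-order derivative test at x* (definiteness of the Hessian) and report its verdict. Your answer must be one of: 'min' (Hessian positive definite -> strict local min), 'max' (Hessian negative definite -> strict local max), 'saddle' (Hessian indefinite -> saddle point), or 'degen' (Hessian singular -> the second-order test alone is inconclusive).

Compute the Hessian H = grad^2 f:
  H = [[7, -2], [-2, 5]]
Verify stationarity: grad f(x*) = H x* + g = (0, 0).
Eigenvalues of H: 3.7639, 8.2361.
Both eigenvalues > 0, so H is positive definite -> x* is a strict local min.

min


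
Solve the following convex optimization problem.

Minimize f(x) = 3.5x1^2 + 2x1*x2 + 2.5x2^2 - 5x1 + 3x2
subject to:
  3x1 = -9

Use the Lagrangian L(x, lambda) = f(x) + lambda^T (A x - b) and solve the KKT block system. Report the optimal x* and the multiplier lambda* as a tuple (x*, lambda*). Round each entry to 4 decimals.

Form the Lagrangian:
  L(x, lambda) = (1/2) x^T Q x + c^T x + lambda^T (A x - b)
Stationarity (grad_x L = 0): Q x + c + A^T lambda = 0.
Primal feasibility: A x = b.

This gives the KKT block system:
  [ Q   A^T ] [ x     ]   [-c ]
  [ A    0  ] [ lambda ] = [ b ]

Solving the linear system:
  x*      = (-3, 0.6)
  lambda* = (8.2667)
  f(x*)   = 45.6

x* = (-3, 0.6), lambda* = (8.2667)


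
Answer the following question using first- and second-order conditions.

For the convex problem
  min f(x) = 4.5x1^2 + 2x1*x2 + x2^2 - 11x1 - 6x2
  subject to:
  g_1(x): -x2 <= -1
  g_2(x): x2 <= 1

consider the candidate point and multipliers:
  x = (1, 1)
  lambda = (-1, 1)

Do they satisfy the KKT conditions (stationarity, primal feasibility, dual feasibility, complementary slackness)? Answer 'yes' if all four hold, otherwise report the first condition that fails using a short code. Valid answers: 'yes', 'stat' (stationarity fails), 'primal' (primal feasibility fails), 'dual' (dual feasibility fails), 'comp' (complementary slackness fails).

Gradient of f: grad f(x) = Q x + c = (0, -2)
Constraint values g_i(x) = a_i^T x - b_i:
  g_1((1, 1)) = 0
  g_2((1, 1)) = 0
Stationarity residual: grad f(x) + sum_i lambda_i a_i = (0, 0)
  -> stationarity OK
Primal feasibility (all g_i <= 0): OK
Dual feasibility (all lambda_i >= 0): FAILS
Complementary slackness (lambda_i * g_i(x) = 0 for all i): OK

Verdict: the first failing condition is dual_feasibility -> dual.

dual


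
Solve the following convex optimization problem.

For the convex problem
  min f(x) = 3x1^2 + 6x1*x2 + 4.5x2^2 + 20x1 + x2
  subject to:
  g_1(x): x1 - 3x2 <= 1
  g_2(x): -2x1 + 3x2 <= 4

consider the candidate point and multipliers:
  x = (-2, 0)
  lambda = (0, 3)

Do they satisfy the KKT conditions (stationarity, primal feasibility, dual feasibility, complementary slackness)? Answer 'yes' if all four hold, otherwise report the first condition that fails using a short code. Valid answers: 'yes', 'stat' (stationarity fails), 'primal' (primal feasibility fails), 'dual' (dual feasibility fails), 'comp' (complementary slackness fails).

Gradient of f: grad f(x) = Q x + c = (8, -11)
Constraint values g_i(x) = a_i^T x - b_i:
  g_1((-2, 0)) = -3
  g_2((-2, 0)) = 0
Stationarity residual: grad f(x) + sum_i lambda_i a_i = (2, -2)
  -> stationarity FAILS
Primal feasibility (all g_i <= 0): OK
Dual feasibility (all lambda_i >= 0): OK
Complementary slackness (lambda_i * g_i(x) = 0 for all i): OK

Verdict: the first failing condition is stationarity -> stat.

stat


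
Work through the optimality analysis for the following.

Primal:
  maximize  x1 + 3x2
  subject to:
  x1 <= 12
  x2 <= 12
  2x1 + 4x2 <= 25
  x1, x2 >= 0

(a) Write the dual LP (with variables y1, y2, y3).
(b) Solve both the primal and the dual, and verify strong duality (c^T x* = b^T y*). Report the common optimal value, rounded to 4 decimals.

The standard primal-dual pair for 'max c^T x s.t. A x <= b, x >= 0' is:
  Dual:  min b^T y  s.t.  A^T y >= c,  y >= 0.

So the dual LP is:
  minimize  12y1 + 12y2 + 25y3
  subject to:
    y1 + 2y3 >= 1
    y2 + 4y3 >= 3
    y1, y2, y3 >= 0

Solving the primal: x* = (0, 6.25).
  primal value c^T x* = 18.75.
Solving the dual: y* = (0, 0, 0.75).
  dual value b^T y* = 18.75.
Strong duality: c^T x* = b^T y*. Confirmed.

18.75


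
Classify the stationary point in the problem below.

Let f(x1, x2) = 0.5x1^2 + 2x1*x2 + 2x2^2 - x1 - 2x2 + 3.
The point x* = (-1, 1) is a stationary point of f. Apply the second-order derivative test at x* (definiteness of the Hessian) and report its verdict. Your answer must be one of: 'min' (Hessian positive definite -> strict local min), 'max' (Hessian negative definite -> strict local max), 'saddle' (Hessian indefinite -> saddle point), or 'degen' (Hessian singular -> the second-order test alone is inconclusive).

Compute the Hessian H = grad^2 f:
  H = [[1, 2], [2, 4]]
Verify stationarity: grad f(x*) = H x* + g = (0, 0).
Eigenvalues of H: 0, 5.
H has a zero eigenvalue (singular; positive semidefinite but not definite), so H is neither positive definite, negative definite, nor indefinite. The second-order test alone is inconclusive -> degen.
(Indeed, f is constant along the null direction of H through x*, so x* is not a strict local extremum.)

degen


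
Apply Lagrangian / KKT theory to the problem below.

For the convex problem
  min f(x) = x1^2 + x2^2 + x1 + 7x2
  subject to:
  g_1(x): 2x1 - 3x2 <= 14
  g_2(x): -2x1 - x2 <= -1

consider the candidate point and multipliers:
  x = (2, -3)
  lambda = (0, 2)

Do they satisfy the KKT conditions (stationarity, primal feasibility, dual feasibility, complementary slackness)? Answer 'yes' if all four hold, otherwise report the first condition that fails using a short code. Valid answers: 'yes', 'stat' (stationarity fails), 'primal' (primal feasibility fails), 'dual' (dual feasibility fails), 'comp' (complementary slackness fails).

Gradient of f: grad f(x) = Q x + c = (5, 1)
Constraint values g_i(x) = a_i^T x - b_i:
  g_1((2, -3)) = -1
  g_2((2, -3)) = 0
Stationarity residual: grad f(x) + sum_i lambda_i a_i = (1, -1)
  -> stationarity FAILS
Primal feasibility (all g_i <= 0): OK
Dual feasibility (all lambda_i >= 0): OK
Complementary slackness (lambda_i * g_i(x) = 0 for all i): OK

Verdict: the first failing condition is stationarity -> stat.

stat


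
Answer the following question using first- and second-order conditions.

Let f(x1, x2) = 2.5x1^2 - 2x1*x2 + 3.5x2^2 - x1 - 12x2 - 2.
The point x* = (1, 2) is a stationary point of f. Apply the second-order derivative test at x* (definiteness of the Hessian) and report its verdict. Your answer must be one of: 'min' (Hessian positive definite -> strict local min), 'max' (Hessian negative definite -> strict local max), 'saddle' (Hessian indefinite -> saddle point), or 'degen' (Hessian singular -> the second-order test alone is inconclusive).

Compute the Hessian H = grad^2 f:
  H = [[5, -2], [-2, 7]]
Verify stationarity: grad f(x*) = H x* + g = (0, 0).
Eigenvalues of H: 3.7639, 8.2361.
Both eigenvalues > 0, so H is positive definite -> x* is a strict local min.

min


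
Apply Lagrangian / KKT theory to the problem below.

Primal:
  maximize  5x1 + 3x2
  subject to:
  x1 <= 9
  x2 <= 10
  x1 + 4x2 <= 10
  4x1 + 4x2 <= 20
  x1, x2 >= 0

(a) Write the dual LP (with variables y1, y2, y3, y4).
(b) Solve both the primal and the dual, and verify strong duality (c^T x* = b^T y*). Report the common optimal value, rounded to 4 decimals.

The standard primal-dual pair for 'max c^T x s.t. A x <= b, x >= 0' is:
  Dual:  min b^T y  s.t.  A^T y >= c,  y >= 0.

So the dual LP is:
  minimize  9y1 + 10y2 + 10y3 + 20y4
  subject to:
    y1 + y3 + 4y4 >= 5
    y2 + 4y3 + 4y4 >= 3
    y1, y2, y3, y4 >= 0

Solving the primal: x* = (5, 0).
  primal value c^T x* = 25.
Solving the dual: y* = (0, 0, 0, 1.25).
  dual value b^T y* = 25.
Strong duality: c^T x* = b^T y*. Confirmed.

25


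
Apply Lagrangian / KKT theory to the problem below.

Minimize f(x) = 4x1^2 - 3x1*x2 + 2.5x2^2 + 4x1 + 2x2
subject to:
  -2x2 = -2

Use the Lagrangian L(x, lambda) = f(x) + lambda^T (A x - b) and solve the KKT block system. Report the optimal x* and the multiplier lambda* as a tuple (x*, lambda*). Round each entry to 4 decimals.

Form the Lagrangian:
  L(x, lambda) = (1/2) x^T Q x + c^T x + lambda^T (A x - b)
Stationarity (grad_x L = 0): Q x + c + A^T lambda = 0.
Primal feasibility: A x = b.

This gives the KKT block system:
  [ Q   A^T ] [ x     ]   [-c ]
  [ A    0  ] [ lambda ] = [ b ]

Solving the linear system:
  x*      = (-0.125, 1)
  lambda* = (3.6875)
  f(x*)   = 4.4375

x* = (-0.125, 1), lambda* = (3.6875)


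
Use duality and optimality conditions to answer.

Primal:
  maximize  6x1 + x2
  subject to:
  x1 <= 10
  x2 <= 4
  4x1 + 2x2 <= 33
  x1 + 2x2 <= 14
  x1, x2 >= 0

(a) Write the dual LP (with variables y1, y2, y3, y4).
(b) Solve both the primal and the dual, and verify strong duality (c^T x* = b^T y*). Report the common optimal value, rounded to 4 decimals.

The standard primal-dual pair for 'max c^T x s.t. A x <= b, x >= 0' is:
  Dual:  min b^T y  s.t.  A^T y >= c,  y >= 0.

So the dual LP is:
  minimize  10y1 + 4y2 + 33y3 + 14y4
  subject to:
    y1 + 4y3 + y4 >= 6
    y2 + 2y3 + 2y4 >= 1
    y1, y2, y3, y4 >= 0

Solving the primal: x* = (8.25, 0).
  primal value c^T x* = 49.5.
Solving the dual: y* = (0, 0, 1.5, 0).
  dual value b^T y* = 49.5.
Strong duality: c^T x* = b^T y*. Confirmed.

49.5


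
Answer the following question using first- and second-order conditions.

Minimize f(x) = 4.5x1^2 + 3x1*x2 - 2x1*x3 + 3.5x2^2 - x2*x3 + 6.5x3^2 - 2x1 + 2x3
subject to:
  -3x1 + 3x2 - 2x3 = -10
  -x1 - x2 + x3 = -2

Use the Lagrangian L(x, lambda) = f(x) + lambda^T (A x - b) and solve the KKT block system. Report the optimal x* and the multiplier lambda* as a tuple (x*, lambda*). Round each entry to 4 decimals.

Form the Lagrangian:
  L(x, lambda) = (1/2) x^T Q x + c^T x + lambda^T (A x - b)
Stationarity (grad_x L = 0): Q x + c + A^T lambda = 0.
Primal feasibility: A x = b.

This gives the KKT block system:
  [ Q   A^T ] [ x     ]   [-c ]
  [ A    0  ] [ lambda ] = [ b ]

Solving the linear system:
  x*      = (2.6321, -0.8395, -0.2074)
  lambda* = (2.893, 10.9064)
  f(x*)   = 22.5318

x* = (2.6321, -0.8395, -0.2074), lambda* = (2.893, 10.9064)


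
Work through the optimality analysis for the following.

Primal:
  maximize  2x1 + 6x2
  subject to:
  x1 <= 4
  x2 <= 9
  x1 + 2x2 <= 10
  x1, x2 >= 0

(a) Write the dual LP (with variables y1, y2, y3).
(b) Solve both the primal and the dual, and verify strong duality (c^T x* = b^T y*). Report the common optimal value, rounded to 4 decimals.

The standard primal-dual pair for 'max c^T x s.t. A x <= b, x >= 0' is:
  Dual:  min b^T y  s.t.  A^T y >= c,  y >= 0.

So the dual LP is:
  minimize  4y1 + 9y2 + 10y3
  subject to:
    y1 + y3 >= 2
    y2 + 2y3 >= 6
    y1, y2, y3 >= 0

Solving the primal: x* = (0, 5).
  primal value c^T x* = 30.
Solving the dual: y* = (0, 0, 3).
  dual value b^T y* = 30.
Strong duality: c^T x* = b^T y*. Confirmed.

30


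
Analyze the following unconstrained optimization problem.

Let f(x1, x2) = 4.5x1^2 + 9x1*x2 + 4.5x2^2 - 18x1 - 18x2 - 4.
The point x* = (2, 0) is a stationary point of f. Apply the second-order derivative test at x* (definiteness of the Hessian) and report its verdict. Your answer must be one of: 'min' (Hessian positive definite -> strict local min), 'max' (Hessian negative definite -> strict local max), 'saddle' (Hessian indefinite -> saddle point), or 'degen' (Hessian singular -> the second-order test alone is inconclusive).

Compute the Hessian H = grad^2 f:
  H = [[9, 9], [9, 9]]
Verify stationarity: grad f(x*) = H x* + g = (0, 0).
Eigenvalues of H: 0, 18.
H has a zero eigenvalue (singular; positive semidefinite but not definite), so H is neither positive definite, negative definite, nor indefinite. The second-order test alone is inconclusive -> degen.
(Indeed, f is constant along the null direction of H through x*, so x* is not a strict local extremum.)

degen


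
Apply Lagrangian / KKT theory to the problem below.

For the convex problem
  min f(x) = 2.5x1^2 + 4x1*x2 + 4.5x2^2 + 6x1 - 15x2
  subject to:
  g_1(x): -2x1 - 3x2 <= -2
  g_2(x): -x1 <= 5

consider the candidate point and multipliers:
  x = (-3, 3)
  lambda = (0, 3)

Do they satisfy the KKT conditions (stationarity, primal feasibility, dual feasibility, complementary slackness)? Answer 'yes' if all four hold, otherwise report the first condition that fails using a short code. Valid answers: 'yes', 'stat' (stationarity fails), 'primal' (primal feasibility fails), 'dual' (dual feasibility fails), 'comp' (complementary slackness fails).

Gradient of f: grad f(x) = Q x + c = (3, 0)
Constraint values g_i(x) = a_i^T x - b_i:
  g_1((-3, 3)) = -1
  g_2((-3, 3)) = -2
Stationarity residual: grad f(x) + sum_i lambda_i a_i = (0, 0)
  -> stationarity OK
Primal feasibility (all g_i <= 0): OK
Dual feasibility (all lambda_i >= 0): OK
Complementary slackness (lambda_i * g_i(x) = 0 for all i): FAILS

Verdict: the first failing condition is complementary_slackness -> comp.

comp


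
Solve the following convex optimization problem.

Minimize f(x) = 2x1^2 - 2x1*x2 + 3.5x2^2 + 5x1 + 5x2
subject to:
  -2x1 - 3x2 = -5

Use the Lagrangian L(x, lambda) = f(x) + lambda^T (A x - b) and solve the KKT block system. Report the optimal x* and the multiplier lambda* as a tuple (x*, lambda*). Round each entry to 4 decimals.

Form the Lagrangian:
  L(x, lambda) = (1/2) x^T Q x + c^T x + lambda^T (A x - b)
Stationarity (grad_x L = 0): Q x + c + A^T lambda = 0.
Primal feasibility: A x = b.

This gives the KKT block system:
  [ Q   A^T ] [ x     ]   [-c ]
  [ A    0  ] [ lambda ] = [ b ]

Solving the linear system:
  x*      = (0.9659, 1.0227)
  lambda* = (3.4091)
  f(x*)   = 13.4943

x* = (0.9659, 1.0227), lambda* = (3.4091)


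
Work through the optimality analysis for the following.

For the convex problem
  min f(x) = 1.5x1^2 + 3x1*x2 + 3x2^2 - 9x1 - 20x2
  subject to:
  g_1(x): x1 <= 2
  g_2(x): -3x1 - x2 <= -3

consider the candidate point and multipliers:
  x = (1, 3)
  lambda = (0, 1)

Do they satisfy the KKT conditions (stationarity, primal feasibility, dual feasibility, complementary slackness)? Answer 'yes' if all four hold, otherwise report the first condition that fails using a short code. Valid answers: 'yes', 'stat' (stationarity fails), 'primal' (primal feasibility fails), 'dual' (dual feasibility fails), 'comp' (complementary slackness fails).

Gradient of f: grad f(x) = Q x + c = (3, 1)
Constraint values g_i(x) = a_i^T x - b_i:
  g_1((1, 3)) = -1
  g_2((1, 3)) = -3
Stationarity residual: grad f(x) + sum_i lambda_i a_i = (0, 0)
  -> stationarity OK
Primal feasibility (all g_i <= 0): OK
Dual feasibility (all lambda_i >= 0): OK
Complementary slackness (lambda_i * g_i(x) = 0 for all i): FAILS

Verdict: the first failing condition is complementary_slackness -> comp.

comp


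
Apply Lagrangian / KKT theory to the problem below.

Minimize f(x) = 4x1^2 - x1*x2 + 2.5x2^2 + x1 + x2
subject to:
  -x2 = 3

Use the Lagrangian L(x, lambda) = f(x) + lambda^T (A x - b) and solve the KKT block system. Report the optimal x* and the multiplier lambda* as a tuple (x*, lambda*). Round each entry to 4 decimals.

Form the Lagrangian:
  L(x, lambda) = (1/2) x^T Q x + c^T x + lambda^T (A x - b)
Stationarity (grad_x L = 0): Q x + c + A^T lambda = 0.
Primal feasibility: A x = b.

This gives the KKT block system:
  [ Q   A^T ] [ x     ]   [-c ]
  [ A    0  ] [ lambda ] = [ b ]

Solving the linear system:
  x*      = (-0.5, -3)
  lambda* = (-13.5)
  f(x*)   = 18.5

x* = (-0.5, -3), lambda* = (-13.5)


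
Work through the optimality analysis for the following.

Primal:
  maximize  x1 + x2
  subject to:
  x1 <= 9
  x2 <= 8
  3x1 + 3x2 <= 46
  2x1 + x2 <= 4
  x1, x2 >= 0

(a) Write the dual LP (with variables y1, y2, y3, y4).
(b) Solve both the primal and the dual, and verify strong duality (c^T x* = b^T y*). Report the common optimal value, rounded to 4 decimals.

The standard primal-dual pair for 'max c^T x s.t. A x <= b, x >= 0' is:
  Dual:  min b^T y  s.t.  A^T y >= c,  y >= 0.

So the dual LP is:
  minimize  9y1 + 8y2 + 46y3 + 4y4
  subject to:
    y1 + 3y3 + 2y4 >= 1
    y2 + 3y3 + y4 >= 1
    y1, y2, y3, y4 >= 0

Solving the primal: x* = (0, 4).
  primal value c^T x* = 4.
Solving the dual: y* = (0, 0, 0, 1).
  dual value b^T y* = 4.
Strong duality: c^T x* = b^T y*. Confirmed.

4


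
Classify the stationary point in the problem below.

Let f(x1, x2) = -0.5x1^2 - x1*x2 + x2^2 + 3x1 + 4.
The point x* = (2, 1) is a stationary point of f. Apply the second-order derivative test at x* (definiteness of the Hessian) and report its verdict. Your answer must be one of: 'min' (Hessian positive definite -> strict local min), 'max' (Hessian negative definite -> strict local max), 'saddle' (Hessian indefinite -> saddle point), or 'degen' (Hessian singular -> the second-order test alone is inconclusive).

Compute the Hessian H = grad^2 f:
  H = [[-1, -1], [-1, 2]]
Verify stationarity: grad f(x*) = H x* + g = (0, 0).
Eigenvalues of H: -1.3028, 2.3028.
Eigenvalues have mixed signs, so H is indefinite -> x* is a saddle point.

saddle


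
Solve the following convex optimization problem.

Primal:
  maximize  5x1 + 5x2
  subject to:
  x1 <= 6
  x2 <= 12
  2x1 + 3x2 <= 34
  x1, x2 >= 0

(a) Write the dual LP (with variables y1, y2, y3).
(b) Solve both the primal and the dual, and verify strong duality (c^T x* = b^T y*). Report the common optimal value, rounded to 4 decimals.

The standard primal-dual pair for 'max c^T x s.t. A x <= b, x >= 0' is:
  Dual:  min b^T y  s.t.  A^T y >= c,  y >= 0.

So the dual LP is:
  minimize  6y1 + 12y2 + 34y3
  subject to:
    y1 + 2y3 >= 5
    y2 + 3y3 >= 5
    y1, y2, y3 >= 0

Solving the primal: x* = (6, 7.3333).
  primal value c^T x* = 66.6667.
Solving the dual: y* = (1.6667, 0, 1.6667).
  dual value b^T y* = 66.6667.
Strong duality: c^T x* = b^T y*. Confirmed.

66.6667


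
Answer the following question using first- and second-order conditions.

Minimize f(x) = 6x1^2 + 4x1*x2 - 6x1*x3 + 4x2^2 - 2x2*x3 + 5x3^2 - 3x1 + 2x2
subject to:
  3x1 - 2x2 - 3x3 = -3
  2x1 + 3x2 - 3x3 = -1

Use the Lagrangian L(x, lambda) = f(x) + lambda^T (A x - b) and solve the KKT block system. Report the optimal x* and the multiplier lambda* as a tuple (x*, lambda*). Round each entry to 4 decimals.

Form the Lagrangian:
  L(x, lambda) = (1/2) x^T Q x + c^T x + lambda^T (A x - b)
Stationarity (grad_x L = 0): Q x + c + A^T lambda = 0.
Primal feasibility: A x = b.

This gives the KKT block system:
  [ Q   A^T ] [ x     ]   [-c ]
  [ A    0  ] [ lambda ] = [ b ]

Solving the linear system:
  x*      = (-0.0589, 0.3882, 0.6823)
  lambda* = (1.9811, 0.1522)
  f(x*)   = 3.5243

x* = (-0.0589, 0.3882, 0.6823), lambda* = (1.9811, 0.1522)


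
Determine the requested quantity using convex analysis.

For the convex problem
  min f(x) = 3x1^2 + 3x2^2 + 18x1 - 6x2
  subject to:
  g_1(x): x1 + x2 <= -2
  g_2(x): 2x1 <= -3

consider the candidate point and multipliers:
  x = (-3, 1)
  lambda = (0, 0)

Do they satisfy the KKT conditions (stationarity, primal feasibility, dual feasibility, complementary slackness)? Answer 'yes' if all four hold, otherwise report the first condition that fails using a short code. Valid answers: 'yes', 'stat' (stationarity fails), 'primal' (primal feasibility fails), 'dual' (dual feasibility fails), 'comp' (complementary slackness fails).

Gradient of f: grad f(x) = Q x + c = (0, 0)
Constraint values g_i(x) = a_i^T x - b_i:
  g_1((-3, 1)) = 0
  g_2((-3, 1)) = -3
Stationarity residual: grad f(x) + sum_i lambda_i a_i = (0, 0)
  -> stationarity OK
Primal feasibility (all g_i <= 0): OK
Dual feasibility (all lambda_i >= 0): OK
Complementary slackness (lambda_i * g_i(x) = 0 for all i): OK

Verdict: yes, KKT holds.

yes


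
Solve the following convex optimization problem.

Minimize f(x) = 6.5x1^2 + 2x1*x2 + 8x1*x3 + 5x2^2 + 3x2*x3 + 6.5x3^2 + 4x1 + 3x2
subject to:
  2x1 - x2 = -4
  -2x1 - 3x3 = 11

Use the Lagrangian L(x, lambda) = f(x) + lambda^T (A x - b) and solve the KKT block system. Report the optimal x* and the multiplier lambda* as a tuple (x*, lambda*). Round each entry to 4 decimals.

Form the Lagrangian:
  L(x, lambda) = (1/2) x^T Q x + c^T x + lambda^T (A x - b)
Stationarity (grad_x L = 0): Q x + c + A^T lambda = 0.
Primal feasibility: A x = b.

This gives the KKT block system:
  [ Q   A^T ] [ x     ]   [-c ]
  [ A    0  ] [ lambda ] = [ b ]

Solving the linear system:
  x*      = (-1.4642, 1.0716, -2.6905)
  lambda* = (2.7159, -14.4919)
  f(x*)   = 83.8164

x* = (-1.4642, 1.0716, -2.6905), lambda* = (2.7159, -14.4919)


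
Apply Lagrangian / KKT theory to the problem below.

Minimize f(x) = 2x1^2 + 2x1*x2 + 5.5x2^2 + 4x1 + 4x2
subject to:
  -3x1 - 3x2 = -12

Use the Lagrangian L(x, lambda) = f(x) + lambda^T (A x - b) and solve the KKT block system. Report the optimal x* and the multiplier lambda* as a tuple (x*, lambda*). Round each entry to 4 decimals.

Form the Lagrangian:
  L(x, lambda) = (1/2) x^T Q x + c^T x + lambda^T (A x - b)
Stationarity (grad_x L = 0): Q x + c + A^T lambda = 0.
Primal feasibility: A x = b.

This gives the KKT block system:
  [ Q   A^T ] [ x     ]   [-c ]
  [ A    0  ] [ lambda ] = [ b ]

Solving the linear system:
  x*      = (3.2727, 0.7273)
  lambda* = (6.1818)
  f(x*)   = 45.0909

x* = (3.2727, 0.7273), lambda* = (6.1818)


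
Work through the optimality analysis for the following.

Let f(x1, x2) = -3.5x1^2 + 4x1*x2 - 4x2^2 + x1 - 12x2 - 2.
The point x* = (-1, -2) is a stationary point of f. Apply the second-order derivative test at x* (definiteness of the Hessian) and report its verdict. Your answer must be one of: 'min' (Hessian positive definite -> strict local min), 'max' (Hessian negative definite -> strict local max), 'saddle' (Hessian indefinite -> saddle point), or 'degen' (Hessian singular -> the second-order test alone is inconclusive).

Compute the Hessian H = grad^2 f:
  H = [[-7, 4], [4, -8]]
Verify stationarity: grad f(x*) = H x* + g = (0, 0).
Eigenvalues of H: -11.5311, -3.4689.
Both eigenvalues < 0, so H is negative definite -> x* is a strict local max.

max


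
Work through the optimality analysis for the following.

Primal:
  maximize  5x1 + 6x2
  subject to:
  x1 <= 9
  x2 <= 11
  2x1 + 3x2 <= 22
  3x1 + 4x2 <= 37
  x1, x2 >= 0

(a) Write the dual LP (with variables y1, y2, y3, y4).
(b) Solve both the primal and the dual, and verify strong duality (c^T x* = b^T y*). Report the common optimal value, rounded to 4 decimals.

The standard primal-dual pair for 'max c^T x s.t. A x <= b, x >= 0' is:
  Dual:  min b^T y  s.t.  A^T y >= c,  y >= 0.

So the dual LP is:
  minimize  9y1 + 11y2 + 22y3 + 37y4
  subject to:
    y1 + 2y3 + 3y4 >= 5
    y2 + 3y3 + 4y4 >= 6
    y1, y2, y3, y4 >= 0

Solving the primal: x* = (9, 1.3333).
  primal value c^T x* = 53.
Solving the dual: y* = (1, 0, 2, 0).
  dual value b^T y* = 53.
Strong duality: c^T x* = b^T y*. Confirmed.

53


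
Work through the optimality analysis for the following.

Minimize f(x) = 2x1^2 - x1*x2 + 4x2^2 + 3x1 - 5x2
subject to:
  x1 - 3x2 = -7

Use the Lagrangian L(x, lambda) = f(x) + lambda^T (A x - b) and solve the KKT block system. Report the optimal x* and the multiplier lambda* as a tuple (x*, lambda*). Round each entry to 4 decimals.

Form the Lagrangian:
  L(x, lambda) = (1/2) x^T Q x + c^T x + lambda^T (A x - b)
Stationarity (grad_x L = 0): Q x + c + A^T lambda = 0.
Primal feasibility: A x = b.

This gives the KKT block system:
  [ Q   A^T ] [ x     ]   [-c ]
  [ A    0  ] [ lambda ] = [ b ]

Solving the linear system:
  x*      = (-1.2368, 1.9211)
  lambda* = (3.8684)
  f(x*)   = 6.8816

x* = (-1.2368, 1.9211), lambda* = (3.8684)


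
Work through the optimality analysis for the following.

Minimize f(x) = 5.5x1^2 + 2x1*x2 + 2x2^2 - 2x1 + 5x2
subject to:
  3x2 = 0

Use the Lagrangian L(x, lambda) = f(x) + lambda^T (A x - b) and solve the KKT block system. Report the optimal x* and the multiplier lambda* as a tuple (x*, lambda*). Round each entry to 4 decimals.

Form the Lagrangian:
  L(x, lambda) = (1/2) x^T Q x + c^T x + lambda^T (A x - b)
Stationarity (grad_x L = 0): Q x + c + A^T lambda = 0.
Primal feasibility: A x = b.

This gives the KKT block system:
  [ Q   A^T ] [ x     ]   [-c ]
  [ A    0  ] [ lambda ] = [ b ]

Solving the linear system:
  x*      = (0.1818, 0)
  lambda* = (-1.7879)
  f(x*)   = -0.1818

x* = (0.1818, 0), lambda* = (-1.7879)


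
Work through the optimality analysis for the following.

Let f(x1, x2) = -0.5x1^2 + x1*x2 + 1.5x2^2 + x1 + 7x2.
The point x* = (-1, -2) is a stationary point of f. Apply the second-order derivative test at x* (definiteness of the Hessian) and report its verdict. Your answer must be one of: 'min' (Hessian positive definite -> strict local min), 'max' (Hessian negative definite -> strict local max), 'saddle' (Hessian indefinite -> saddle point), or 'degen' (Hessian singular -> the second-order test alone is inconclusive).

Compute the Hessian H = grad^2 f:
  H = [[-1, 1], [1, 3]]
Verify stationarity: grad f(x*) = H x* + g = (0, 0).
Eigenvalues of H: -1.2361, 3.2361.
Eigenvalues have mixed signs, so H is indefinite -> x* is a saddle point.

saddle


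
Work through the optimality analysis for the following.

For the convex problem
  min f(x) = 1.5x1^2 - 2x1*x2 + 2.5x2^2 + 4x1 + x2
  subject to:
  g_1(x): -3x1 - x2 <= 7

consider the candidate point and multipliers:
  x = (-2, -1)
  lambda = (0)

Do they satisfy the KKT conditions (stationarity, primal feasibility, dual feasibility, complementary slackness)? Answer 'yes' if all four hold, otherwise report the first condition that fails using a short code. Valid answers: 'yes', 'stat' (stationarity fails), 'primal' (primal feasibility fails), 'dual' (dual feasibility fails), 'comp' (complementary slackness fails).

Gradient of f: grad f(x) = Q x + c = (0, 0)
Constraint values g_i(x) = a_i^T x - b_i:
  g_1((-2, -1)) = 0
Stationarity residual: grad f(x) + sum_i lambda_i a_i = (0, 0)
  -> stationarity OK
Primal feasibility (all g_i <= 0): OK
Dual feasibility (all lambda_i >= 0): OK
Complementary slackness (lambda_i * g_i(x) = 0 for all i): OK

Verdict: yes, KKT holds.

yes


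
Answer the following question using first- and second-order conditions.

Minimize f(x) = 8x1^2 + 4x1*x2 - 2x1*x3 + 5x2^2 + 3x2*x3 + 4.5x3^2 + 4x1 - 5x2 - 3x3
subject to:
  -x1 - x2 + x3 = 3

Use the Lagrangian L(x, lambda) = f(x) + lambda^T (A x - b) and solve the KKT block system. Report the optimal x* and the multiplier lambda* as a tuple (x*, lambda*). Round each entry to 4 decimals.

Form the Lagrangian:
  L(x, lambda) = (1/2) x^T Q x + c^T x + lambda^T (A x - b)
Stationarity (grad_x L = 0): Q x + c + A^T lambda = 0.
Primal feasibility: A x = b.

This gives the KKT block system:
  [ Q   A^T ] [ x     ]   [-c ]
  [ A    0  ] [ lambda ] = [ b ]

Solving the linear system:
  x*      = (-0.4802, -0.8511, 1.6687)
  lambda* = (-10.4255)
  f(x*)   = 14.3024

x* = (-0.4802, -0.8511, 1.6687), lambda* = (-10.4255)


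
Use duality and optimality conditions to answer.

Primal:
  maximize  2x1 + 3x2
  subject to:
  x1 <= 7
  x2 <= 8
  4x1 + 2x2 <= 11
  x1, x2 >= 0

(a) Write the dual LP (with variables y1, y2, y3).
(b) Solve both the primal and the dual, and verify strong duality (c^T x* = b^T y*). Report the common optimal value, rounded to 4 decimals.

The standard primal-dual pair for 'max c^T x s.t. A x <= b, x >= 0' is:
  Dual:  min b^T y  s.t.  A^T y >= c,  y >= 0.

So the dual LP is:
  minimize  7y1 + 8y2 + 11y3
  subject to:
    y1 + 4y3 >= 2
    y2 + 2y3 >= 3
    y1, y2, y3 >= 0

Solving the primal: x* = (0, 5.5).
  primal value c^T x* = 16.5.
Solving the dual: y* = (0, 0, 1.5).
  dual value b^T y* = 16.5.
Strong duality: c^T x* = b^T y*. Confirmed.

16.5


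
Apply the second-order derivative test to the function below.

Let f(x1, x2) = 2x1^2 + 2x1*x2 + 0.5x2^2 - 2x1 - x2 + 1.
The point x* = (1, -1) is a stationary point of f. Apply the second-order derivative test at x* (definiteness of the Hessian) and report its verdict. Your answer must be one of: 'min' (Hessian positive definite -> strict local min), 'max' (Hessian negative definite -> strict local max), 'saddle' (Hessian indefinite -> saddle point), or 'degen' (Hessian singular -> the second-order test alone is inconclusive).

Compute the Hessian H = grad^2 f:
  H = [[4, 2], [2, 1]]
Verify stationarity: grad f(x*) = H x* + g = (0, 0).
Eigenvalues of H: 0, 5.
H has a zero eigenvalue (singular; positive semidefinite but not definite), so H is neither positive definite, negative definite, nor indefinite. The second-order test alone is inconclusive -> degen.
(Indeed, f is constant along the null direction of H through x*, so x* is not a strict local extremum.)

degen


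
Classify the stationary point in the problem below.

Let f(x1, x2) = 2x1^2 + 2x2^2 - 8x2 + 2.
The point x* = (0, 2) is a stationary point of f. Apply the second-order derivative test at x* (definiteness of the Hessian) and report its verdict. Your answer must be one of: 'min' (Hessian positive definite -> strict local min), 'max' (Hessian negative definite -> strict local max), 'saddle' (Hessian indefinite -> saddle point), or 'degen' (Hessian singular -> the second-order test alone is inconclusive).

Compute the Hessian H = grad^2 f:
  H = [[4, 0], [0, 4]]
Verify stationarity: grad f(x*) = H x* + g = (0, 0).
Eigenvalues of H: 4, 4.
Both eigenvalues > 0, so H is positive definite -> x* is a strict local min.

min


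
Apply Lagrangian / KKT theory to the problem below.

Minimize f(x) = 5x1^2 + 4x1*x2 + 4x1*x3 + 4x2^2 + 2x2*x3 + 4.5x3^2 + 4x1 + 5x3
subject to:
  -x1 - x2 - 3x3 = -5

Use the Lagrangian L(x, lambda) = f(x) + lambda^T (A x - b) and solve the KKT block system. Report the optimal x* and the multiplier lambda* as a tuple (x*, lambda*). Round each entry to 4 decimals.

Form the Lagrangian:
  L(x, lambda) = (1/2) x^T Q x + c^T x + lambda^T (A x - b)
Stationarity (grad_x L = 0): Q x + c + A^T lambda = 0.
Primal feasibility: A x = b.

This gives the KKT block system:
  [ Q   A^T ] [ x     ]   [-c ]
  [ A    0  ] [ lambda ] = [ b ]

Solving the linear system:
  x*      = (-0.7409, 0.7247, 1.6721)
  lambda* = (6.1781)
  f(x*)   = 18.1437

x* = (-0.7409, 0.7247, 1.6721), lambda* = (6.1781)


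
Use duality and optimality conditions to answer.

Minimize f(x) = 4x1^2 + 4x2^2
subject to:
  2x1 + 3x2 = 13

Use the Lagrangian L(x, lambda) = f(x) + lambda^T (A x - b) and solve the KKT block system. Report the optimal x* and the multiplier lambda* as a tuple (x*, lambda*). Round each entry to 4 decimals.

Form the Lagrangian:
  L(x, lambda) = (1/2) x^T Q x + c^T x + lambda^T (A x - b)
Stationarity (grad_x L = 0): Q x + c + A^T lambda = 0.
Primal feasibility: A x = b.

This gives the KKT block system:
  [ Q   A^T ] [ x     ]   [-c ]
  [ A    0  ] [ lambda ] = [ b ]

Solving the linear system:
  x*      = (2, 3)
  lambda* = (-8)
  f(x*)   = 52

x* = (2, 3), lambda* = (-8)


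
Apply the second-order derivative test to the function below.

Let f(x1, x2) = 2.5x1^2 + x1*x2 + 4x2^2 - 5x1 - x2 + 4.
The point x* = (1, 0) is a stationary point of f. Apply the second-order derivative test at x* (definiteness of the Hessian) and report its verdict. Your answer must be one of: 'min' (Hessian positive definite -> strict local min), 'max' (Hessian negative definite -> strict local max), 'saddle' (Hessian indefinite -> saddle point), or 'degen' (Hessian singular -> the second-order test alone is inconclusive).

Compute the Hessian H = grad^2 f:
  H = [[5, 1], [1, 8]]
Verify stationarity: grad f(x*) = H x* + g = (0, 0).
Eigenvalues of H: 4.6972, 8.3028.
Both eigenvalues > 0, so H is positive definite -> x* is a strict local min.

min


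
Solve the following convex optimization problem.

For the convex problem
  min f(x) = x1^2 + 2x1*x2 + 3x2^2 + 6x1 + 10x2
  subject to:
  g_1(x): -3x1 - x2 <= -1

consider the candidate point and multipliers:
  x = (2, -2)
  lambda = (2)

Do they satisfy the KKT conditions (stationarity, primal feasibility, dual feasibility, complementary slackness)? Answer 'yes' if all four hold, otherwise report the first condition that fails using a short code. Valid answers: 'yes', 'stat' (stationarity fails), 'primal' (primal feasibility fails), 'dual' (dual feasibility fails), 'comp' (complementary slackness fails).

Gradient of f: grad f(x) = Q x + c = (6, 2)
Constraint values g_i(x) = a_i^T x - b_i:
  g_1((2, -2)) = -3
Stationarity residual: grad f(x) + sum_i lambda_i a_i = (0, 0)
  -> stationarity OK
Primal feasibility (all g_i <= 0): OK
Dual feasibility (all lambda_i >= 0): OK
Complementary slackness (lambda_i * g_i(x) = 0 for all i): FAILS

Verdict: the first failing condition is complementary_slackness -> comp.

comp
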